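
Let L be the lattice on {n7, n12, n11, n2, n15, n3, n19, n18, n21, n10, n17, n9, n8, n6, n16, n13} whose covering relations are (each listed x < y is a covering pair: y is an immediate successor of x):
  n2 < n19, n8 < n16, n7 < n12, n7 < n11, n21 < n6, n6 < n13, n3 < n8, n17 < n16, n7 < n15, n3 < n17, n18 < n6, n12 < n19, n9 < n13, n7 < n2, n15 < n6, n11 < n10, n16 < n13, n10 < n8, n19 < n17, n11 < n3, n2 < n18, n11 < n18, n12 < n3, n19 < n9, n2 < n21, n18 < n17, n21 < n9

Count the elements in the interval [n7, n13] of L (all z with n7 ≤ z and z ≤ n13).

The interval [n7, n13] = {n10, n11, n12, n13, n15, n16, n17, n18, n19, n2, n21, n3, n6, n7, n8, n9}, which has 16 elements.

16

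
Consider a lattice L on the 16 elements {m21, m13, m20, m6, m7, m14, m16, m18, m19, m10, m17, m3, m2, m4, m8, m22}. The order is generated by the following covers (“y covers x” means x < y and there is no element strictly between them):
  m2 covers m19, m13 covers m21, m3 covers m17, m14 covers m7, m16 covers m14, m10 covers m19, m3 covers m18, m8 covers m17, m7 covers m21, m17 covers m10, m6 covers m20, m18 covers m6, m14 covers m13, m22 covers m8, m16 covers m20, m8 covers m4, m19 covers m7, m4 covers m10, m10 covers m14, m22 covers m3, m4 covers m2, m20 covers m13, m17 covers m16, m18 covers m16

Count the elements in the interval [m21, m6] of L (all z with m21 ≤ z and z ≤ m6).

4

The interval [m21, m6] = {m13, m20, m21, m6}, which has 4 elements.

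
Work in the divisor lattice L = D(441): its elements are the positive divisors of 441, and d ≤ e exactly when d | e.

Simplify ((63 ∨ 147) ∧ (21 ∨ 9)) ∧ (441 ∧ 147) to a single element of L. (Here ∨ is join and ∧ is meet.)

63 ∨ 147 = 441
21 ∨ 9 = 63
441 ∧ 63 = 63
441 ∧ 147 = 147
63 ∧ 147 = 21

21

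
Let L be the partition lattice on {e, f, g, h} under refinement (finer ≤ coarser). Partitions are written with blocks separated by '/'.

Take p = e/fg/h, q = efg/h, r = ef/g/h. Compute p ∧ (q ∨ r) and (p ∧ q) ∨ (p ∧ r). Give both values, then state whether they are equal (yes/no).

e/fg/h; e/fg/h; yes

q ∨ r = efg/h, so p ∧ (q ∨ r) = e/fg/h ∧ efg/h = e/fg/h.
p ∧ q = e/fg/h and p ∧ r = e/f/g/h, so (p ∧ q) ∨ (p ∧ r) = e/fg/h ∨ e/f/g/h = e/fg/h.
Equal: yes.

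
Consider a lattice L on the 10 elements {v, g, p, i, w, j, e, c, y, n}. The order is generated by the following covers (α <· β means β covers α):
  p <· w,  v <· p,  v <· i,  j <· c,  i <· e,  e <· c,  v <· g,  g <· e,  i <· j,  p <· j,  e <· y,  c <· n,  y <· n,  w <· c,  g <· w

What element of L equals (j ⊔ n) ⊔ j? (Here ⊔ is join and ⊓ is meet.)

j ∨ n = n
n ∨ j = n

n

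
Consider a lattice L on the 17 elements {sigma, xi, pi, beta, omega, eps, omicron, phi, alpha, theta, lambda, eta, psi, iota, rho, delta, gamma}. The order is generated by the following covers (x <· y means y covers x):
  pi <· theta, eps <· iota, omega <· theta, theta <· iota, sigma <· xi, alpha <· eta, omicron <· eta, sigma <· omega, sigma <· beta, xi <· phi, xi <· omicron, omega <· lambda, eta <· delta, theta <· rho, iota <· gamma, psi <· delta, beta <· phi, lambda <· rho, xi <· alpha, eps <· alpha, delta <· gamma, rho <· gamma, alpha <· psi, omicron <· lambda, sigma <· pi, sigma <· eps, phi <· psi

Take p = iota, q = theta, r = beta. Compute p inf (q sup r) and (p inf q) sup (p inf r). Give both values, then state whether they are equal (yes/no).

iota; theta; no

q sup r = gamma, so p inf (q sup r) = iota inf gamma = iota.
p inf q = theta and p inf r = sigma, so (p inf q) sup (p inf r) = theta sup sigma = theta.
Equal: no.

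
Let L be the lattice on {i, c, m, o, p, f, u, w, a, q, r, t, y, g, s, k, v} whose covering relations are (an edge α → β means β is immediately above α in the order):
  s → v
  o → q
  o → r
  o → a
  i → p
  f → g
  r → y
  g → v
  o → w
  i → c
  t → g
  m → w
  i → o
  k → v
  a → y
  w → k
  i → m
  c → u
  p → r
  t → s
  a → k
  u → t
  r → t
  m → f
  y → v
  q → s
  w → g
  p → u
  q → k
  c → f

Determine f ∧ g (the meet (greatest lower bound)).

f

Common lower bounds of {f, g}: c, f, i, m.
The greatest among these is f.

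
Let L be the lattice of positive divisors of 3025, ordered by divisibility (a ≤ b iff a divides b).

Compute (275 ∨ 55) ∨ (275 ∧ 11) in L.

275 ∨ 55 = 275
275 ∧ 11 = 11
275 ∨ 11 = 275

275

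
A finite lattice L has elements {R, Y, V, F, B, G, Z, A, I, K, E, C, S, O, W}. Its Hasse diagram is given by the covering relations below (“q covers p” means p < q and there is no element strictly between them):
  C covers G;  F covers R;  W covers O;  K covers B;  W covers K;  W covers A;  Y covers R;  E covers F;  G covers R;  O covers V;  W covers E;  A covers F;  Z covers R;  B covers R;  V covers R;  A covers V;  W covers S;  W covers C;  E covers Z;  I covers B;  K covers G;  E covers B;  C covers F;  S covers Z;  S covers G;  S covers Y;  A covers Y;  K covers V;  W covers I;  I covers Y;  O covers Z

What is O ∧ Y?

R

Common lower bounds of {O, Y}: R.
The greatest among these is R.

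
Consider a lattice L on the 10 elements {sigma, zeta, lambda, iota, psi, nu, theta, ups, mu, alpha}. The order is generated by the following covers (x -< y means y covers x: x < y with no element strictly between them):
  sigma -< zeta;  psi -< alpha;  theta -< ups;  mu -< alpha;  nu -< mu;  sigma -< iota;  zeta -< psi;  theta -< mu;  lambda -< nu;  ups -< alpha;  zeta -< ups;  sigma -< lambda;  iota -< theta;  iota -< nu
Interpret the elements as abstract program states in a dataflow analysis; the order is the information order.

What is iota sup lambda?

Common upper bounds of {iota, lambda}: alpha, mu, nu.
The least among these is nu.

nu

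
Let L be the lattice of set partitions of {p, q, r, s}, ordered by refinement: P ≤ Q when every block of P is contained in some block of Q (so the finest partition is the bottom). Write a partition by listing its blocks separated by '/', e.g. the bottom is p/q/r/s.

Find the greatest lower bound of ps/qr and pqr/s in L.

The meet (common refinement) of ps/qr and pqr/s intersects blocks pairwise, giving p/qr/s.

p/qr/s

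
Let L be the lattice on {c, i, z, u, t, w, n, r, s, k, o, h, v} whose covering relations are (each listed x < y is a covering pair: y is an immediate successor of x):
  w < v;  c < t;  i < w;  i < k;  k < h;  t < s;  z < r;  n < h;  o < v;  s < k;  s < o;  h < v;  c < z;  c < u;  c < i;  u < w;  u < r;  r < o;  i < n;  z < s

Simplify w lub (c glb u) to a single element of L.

w

c ∧ u = c
w ∨ c = w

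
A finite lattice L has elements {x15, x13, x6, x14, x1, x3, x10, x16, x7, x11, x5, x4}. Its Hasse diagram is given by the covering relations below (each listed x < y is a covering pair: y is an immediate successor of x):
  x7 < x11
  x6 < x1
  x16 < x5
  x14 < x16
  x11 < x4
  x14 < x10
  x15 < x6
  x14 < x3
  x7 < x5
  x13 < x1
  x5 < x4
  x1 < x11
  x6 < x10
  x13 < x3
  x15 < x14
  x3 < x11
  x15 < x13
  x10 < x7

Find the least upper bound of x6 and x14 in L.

x10

Common upper bounds of {x6, x14}: x10, x11, x4, x5, x7.
The least among these is x10.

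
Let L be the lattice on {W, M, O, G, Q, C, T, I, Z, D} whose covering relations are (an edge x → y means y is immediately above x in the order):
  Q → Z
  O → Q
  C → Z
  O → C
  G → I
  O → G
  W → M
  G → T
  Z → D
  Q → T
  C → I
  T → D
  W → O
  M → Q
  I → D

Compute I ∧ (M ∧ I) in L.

M ∧ I = W
I ∧ W = W

W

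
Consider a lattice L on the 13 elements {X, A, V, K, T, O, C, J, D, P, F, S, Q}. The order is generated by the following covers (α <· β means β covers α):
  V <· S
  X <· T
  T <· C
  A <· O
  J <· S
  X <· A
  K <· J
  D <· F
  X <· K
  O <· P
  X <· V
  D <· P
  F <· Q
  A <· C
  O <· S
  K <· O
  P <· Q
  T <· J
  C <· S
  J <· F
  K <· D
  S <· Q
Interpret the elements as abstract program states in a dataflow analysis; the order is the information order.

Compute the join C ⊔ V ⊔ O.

Common upper bounds of {C, V, O}: Q, S.
The least among these is S.

S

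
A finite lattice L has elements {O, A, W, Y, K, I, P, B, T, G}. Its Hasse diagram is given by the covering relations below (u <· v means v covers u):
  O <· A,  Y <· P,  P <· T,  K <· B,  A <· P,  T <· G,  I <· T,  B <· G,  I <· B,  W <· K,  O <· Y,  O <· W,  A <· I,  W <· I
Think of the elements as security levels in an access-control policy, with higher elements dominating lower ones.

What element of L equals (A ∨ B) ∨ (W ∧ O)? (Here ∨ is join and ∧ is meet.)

B

A ∨ B = B
W ∧ O = O
B ∨ O = B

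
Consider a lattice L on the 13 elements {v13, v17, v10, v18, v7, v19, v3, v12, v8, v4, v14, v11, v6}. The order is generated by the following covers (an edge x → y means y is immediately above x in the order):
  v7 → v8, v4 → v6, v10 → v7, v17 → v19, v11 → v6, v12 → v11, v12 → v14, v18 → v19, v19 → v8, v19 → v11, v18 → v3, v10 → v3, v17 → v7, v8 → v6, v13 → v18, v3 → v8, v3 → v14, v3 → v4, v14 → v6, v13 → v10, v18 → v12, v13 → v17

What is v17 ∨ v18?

Common upper bounds of {v17, v18}: v11, v19, v6, v8.
The least among these is v19.

v19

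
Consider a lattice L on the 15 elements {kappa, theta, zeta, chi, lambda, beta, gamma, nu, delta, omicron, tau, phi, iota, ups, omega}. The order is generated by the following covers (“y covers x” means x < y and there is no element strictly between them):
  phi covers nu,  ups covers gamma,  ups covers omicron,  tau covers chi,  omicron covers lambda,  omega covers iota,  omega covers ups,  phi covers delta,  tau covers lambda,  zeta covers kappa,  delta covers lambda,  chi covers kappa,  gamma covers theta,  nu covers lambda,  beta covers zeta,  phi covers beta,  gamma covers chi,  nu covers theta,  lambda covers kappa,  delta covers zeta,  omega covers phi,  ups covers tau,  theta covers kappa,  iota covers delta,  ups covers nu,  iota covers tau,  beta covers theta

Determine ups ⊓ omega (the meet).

Common lower bounds of {ups, omega}: chi, gamma, kappa, lambda, nu, omicron, tau, theta, ups.
The greatest among these is ups.

ups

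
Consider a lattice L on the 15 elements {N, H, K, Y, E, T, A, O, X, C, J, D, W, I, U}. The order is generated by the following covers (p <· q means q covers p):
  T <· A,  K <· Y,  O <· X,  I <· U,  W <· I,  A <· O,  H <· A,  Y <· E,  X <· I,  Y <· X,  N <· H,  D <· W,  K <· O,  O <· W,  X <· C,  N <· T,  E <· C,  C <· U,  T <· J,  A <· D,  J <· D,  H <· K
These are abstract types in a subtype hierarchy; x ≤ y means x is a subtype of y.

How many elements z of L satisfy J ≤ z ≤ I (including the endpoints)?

4

The interval [J, I] = {D, I, J, W}, which has 4 elements.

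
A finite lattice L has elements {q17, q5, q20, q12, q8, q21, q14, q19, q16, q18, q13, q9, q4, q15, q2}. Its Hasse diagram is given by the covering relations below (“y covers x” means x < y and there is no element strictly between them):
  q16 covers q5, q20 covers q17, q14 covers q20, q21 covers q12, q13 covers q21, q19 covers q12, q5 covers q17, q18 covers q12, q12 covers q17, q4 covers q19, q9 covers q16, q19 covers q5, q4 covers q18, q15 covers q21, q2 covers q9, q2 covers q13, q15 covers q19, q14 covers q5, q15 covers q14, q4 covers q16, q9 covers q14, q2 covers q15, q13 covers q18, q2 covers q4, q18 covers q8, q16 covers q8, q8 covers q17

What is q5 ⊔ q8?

q16

Common upper bounds of {q5, q8}: q16, q2, q4, q9.
The least among these is q16.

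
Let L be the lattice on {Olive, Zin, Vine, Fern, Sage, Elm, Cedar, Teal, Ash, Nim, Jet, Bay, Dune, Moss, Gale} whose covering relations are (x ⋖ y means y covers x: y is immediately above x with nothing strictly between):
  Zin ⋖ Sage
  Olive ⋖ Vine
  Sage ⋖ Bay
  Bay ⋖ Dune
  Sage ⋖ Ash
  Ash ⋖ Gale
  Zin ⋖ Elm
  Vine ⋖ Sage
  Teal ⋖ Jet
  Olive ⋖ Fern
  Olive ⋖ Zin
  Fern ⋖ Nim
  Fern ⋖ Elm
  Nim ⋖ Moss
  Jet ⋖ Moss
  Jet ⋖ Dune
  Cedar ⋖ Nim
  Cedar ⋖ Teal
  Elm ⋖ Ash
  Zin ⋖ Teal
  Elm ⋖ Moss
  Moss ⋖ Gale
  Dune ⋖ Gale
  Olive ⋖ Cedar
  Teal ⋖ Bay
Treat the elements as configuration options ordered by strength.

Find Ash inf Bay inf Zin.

Zin

Common lower bounds of {Ash, Bay, Zin}: Olive, Zin.
The greatest among these is Zin.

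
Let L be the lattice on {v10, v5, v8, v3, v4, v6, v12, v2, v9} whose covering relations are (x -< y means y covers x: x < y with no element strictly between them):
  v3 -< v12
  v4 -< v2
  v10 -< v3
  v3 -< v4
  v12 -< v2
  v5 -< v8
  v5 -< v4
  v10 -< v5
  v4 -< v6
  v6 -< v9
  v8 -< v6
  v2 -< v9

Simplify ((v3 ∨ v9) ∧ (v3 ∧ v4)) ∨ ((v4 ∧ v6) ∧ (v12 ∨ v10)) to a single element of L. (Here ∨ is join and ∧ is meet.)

v3 ∨ v9 = v9
v3 ∧ v4 = v3
v9 ∧ v3 = v3
v4 ∧ v6 = v4
v12 ∨ v10 = v12
v4 ∧ v12 = v3
v3 ∨ v3 = v3

v3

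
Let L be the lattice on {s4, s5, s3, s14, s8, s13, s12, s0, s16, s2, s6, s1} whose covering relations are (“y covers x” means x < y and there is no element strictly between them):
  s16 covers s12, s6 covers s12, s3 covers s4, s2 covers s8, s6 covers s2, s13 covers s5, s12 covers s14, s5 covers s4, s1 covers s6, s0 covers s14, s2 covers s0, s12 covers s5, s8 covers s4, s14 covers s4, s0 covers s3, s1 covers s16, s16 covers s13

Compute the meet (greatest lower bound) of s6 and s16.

s12

Common lower bounds of {s6, s16}: s12, s14, s4, s5.
The greatest among these is s12.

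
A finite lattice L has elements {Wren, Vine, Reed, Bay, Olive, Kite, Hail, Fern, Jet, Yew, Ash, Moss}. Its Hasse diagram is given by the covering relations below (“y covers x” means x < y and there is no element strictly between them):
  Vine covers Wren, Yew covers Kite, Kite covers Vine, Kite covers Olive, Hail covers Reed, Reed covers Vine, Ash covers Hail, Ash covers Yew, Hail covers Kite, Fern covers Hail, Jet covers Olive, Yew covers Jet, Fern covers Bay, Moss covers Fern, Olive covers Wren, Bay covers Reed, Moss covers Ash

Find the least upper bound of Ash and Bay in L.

Moss

Common upper bounds of {Ash, Bay}: Moss.
The least among these is Moss.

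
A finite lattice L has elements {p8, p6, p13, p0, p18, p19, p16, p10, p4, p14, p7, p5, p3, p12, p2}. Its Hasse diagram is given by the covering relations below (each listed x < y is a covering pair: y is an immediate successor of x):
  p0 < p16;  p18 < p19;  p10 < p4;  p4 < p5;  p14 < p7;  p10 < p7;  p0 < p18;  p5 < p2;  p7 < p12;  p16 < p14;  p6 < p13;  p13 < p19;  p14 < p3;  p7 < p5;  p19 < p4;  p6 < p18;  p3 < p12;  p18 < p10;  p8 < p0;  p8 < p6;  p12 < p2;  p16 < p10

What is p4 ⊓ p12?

Common lower bounds of {p4, p12}: p0, p10, p16, p18, p6, p8.
The greatest among these is p10.

p10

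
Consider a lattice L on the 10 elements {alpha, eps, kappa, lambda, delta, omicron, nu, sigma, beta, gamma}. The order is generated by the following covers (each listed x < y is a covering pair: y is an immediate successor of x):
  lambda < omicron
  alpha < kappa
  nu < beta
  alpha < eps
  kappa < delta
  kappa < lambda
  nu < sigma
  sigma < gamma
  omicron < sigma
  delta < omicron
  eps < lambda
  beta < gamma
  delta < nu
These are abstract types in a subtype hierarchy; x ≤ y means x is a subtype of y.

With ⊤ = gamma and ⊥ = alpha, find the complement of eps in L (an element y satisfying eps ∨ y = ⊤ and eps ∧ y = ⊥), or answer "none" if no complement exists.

Need y with eps ∨ y = gamma and eps ∧ y = alpha.
Checking each element gives: beta.

beta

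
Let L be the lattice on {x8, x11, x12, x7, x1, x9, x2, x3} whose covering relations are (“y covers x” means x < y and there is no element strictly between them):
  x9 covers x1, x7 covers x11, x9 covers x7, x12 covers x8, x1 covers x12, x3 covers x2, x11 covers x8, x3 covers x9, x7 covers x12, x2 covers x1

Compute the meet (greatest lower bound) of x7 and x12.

x12

Common lower bounds of {x7, x12}: x12, x8.
The greatest among these is x12.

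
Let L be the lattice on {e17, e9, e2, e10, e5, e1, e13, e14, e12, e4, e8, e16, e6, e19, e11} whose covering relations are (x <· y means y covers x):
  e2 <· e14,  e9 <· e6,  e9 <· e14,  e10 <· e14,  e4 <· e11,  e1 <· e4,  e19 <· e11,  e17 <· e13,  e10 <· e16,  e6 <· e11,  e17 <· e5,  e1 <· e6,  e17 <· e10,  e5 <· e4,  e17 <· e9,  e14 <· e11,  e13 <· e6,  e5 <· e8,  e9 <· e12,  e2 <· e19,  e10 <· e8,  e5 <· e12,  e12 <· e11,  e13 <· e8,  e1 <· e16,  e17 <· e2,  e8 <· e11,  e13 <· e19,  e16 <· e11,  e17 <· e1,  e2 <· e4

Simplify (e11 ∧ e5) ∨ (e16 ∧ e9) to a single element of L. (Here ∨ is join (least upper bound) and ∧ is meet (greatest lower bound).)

e5

e11 ∧ e5 = e5
e16 ∧ e9 = e17
e5 ∨ e17 = e5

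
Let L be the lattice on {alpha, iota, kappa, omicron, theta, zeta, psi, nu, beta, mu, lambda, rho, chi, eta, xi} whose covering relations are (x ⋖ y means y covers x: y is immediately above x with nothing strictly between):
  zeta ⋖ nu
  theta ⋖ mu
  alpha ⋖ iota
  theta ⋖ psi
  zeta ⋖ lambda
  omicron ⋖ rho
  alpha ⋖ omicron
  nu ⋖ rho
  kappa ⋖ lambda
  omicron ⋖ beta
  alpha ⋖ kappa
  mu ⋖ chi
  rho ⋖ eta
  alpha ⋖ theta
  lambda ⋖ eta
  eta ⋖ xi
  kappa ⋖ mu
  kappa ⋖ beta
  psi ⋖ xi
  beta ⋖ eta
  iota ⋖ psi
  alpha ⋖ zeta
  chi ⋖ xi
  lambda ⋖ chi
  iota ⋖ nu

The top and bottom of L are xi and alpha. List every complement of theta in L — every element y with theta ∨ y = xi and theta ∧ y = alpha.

Need y with theta ∨ y = xi and theta ∧ y = alpha.
Checking each element gives: beta, eta, nu, omicron, rho.

beta, eta, nu, omicron, rho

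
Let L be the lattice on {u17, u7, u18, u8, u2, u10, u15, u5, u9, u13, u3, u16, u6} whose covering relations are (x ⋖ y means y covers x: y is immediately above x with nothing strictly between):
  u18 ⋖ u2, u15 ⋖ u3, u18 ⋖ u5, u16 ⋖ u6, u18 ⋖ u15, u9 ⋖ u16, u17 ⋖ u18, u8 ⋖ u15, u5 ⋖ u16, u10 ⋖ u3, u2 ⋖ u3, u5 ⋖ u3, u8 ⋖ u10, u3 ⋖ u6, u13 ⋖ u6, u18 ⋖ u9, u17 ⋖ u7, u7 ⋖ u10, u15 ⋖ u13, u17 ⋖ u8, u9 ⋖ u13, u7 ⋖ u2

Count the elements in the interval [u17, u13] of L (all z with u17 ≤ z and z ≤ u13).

6

The interval [u17, u13] = {u13, u15, u17, u18, u8, u9}, which has 6 elements.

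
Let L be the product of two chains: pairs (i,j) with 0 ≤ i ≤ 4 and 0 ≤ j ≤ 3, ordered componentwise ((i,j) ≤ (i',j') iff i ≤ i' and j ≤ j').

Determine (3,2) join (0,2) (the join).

In a product of chains, the join is componentwise max, giving (3,2).

(3,2)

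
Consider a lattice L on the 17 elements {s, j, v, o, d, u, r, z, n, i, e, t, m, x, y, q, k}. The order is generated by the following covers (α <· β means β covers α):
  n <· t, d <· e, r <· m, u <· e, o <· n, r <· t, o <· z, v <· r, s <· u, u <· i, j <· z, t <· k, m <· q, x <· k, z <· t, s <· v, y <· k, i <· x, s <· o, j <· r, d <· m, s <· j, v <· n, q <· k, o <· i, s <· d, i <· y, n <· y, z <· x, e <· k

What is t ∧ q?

r

Common lower bounds of {t, q}: j, r, s, v.
The greatest among these is r.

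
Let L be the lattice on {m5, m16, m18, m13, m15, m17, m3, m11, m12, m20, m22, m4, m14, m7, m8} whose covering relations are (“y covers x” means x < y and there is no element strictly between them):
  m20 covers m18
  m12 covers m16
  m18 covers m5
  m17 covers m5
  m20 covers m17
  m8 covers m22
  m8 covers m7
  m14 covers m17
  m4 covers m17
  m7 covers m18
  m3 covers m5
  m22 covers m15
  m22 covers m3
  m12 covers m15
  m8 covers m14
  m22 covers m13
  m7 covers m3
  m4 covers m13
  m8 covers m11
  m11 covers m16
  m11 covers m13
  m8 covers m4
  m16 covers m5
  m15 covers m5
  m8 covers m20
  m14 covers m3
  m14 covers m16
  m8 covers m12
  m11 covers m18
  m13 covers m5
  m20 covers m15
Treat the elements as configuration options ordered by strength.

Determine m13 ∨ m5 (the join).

m13

Common upper bounds of {m13, m5}: m11, m13, m22, m4, m8.
The least among these is m13.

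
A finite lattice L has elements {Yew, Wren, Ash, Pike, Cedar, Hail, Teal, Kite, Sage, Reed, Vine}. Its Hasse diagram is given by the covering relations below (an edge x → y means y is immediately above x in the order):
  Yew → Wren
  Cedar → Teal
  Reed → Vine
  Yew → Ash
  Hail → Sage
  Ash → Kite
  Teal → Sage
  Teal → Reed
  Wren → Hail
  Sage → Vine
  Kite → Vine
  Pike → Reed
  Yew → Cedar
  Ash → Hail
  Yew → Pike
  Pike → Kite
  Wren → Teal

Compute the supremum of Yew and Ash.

Common upper bounds of {Yew, Ash}: Ash, Hail, Kite, Sage, Vine.
The least among these is Ash.

Ash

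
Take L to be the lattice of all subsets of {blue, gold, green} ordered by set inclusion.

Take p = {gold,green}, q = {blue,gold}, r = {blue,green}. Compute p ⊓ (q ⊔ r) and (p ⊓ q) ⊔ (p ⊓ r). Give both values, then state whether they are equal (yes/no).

{gold,green}; {gold,green}; yes

q ⊔ r = {blue,gold,green}, so p ⊓ (q ⊔ r) = {gold,green} ⊓ {blue,gold,green} = {gold,green}.
p ⊓ q = {gold} and p ⊓ r = {green}, so (p ⊓ q) ⊔ (p ⊓ r) = {gold} ⊔ {green} = {gold,green}.
Equal: yes.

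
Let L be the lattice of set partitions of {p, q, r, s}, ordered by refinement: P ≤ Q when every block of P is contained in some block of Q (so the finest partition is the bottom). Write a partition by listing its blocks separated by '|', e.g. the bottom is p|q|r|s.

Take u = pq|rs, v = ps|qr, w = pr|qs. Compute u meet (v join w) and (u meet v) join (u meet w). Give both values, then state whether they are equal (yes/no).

pq|rs; p|q|r|s; no

v join w = pqrs, so u meet (v join w) = pq|rs meet pqrs = pq|rs.
u meet v = p|q|r|s and u meet w = p|q|r|s, so (u meet v) join (u meet w) = p|q|r|s join p|q|r|s = p|q|r|s.
Equal: no.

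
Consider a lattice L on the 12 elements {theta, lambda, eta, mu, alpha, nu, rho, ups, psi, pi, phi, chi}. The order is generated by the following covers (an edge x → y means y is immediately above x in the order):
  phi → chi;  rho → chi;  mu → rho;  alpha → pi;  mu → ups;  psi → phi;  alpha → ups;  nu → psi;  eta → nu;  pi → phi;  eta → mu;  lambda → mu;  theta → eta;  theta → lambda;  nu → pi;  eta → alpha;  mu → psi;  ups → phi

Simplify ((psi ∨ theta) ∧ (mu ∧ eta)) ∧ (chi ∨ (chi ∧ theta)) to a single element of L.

psi ∨ theta = psi
mu ∧ eta = eta
psi ∧ eta = eta
chi ∧ theta = theta
chi ∨ theta = chi
eta ∧ chi = eta

eta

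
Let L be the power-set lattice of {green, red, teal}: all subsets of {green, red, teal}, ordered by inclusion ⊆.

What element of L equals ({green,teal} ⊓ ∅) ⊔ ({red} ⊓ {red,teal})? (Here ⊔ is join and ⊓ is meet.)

{green,teal} ∧ ∅ = ∅
{red} ∧ {red,teal} = {red}
∅ ∨ {red} = {red}

{red}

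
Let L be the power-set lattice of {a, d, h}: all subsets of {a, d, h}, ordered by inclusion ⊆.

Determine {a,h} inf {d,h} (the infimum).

{h}

Under ⊆, meet is intersection: {a,h} ∩ {d,h} = {h}.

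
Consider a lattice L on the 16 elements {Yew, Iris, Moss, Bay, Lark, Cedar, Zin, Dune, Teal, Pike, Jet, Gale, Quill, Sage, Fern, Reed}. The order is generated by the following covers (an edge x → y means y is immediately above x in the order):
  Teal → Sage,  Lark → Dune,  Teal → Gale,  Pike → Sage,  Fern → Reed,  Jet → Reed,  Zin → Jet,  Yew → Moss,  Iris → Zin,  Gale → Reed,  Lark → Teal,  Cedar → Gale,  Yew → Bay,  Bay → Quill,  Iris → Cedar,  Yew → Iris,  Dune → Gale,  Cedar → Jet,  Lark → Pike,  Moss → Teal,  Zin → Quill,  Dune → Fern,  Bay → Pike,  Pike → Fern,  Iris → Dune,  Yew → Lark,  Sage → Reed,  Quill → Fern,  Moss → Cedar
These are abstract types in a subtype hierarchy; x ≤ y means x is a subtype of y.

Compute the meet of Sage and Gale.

Common lower bounds of {Sage, Gale}: Lark, Moss, Teal, Yew.
The greatest among these is Teal.

Teal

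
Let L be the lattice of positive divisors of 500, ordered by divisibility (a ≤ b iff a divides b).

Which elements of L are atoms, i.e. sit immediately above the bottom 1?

The atoms are exactly the elements that cover 1: 2, 5.

2, 5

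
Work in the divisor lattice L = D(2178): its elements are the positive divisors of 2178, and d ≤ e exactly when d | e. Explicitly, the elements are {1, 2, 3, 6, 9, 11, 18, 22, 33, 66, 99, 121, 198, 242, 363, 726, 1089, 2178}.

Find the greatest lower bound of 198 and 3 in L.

3

In the divisibility order, the meet is the greatest common divisor: gcd(198, 3) = 3.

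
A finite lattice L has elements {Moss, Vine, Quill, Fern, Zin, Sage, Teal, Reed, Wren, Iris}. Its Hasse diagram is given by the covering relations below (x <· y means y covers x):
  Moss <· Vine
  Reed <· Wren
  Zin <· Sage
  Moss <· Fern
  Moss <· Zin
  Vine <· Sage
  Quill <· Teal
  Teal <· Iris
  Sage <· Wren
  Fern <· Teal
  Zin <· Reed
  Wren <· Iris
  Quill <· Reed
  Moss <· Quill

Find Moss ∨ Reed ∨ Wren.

Common upper bounds of {Moss, Reed, Wren}: Iris, Wren.
The least among these is Wren.

Wren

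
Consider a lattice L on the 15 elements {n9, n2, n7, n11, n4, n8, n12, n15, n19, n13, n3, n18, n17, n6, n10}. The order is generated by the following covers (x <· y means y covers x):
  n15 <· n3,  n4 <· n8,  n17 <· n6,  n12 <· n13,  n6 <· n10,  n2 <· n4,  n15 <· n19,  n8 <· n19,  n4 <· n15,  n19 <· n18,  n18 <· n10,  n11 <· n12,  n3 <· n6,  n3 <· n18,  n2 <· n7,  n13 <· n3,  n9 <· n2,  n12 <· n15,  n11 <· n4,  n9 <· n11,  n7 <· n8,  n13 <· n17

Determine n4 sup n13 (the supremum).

n3

Common upper bounds of {n4, n13}: n10, n18, n3, n6.
The least among these is n3.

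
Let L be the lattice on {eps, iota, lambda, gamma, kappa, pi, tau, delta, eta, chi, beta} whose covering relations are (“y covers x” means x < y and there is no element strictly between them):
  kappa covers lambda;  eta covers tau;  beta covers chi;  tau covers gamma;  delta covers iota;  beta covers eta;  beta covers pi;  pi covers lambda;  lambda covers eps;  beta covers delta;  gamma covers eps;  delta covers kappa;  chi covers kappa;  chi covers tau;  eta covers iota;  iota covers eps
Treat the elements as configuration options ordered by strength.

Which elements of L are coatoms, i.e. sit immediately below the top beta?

The coatoms are exactly the elements covered by beta: chi, delta, eta, pi.

chi, delta, eta, pi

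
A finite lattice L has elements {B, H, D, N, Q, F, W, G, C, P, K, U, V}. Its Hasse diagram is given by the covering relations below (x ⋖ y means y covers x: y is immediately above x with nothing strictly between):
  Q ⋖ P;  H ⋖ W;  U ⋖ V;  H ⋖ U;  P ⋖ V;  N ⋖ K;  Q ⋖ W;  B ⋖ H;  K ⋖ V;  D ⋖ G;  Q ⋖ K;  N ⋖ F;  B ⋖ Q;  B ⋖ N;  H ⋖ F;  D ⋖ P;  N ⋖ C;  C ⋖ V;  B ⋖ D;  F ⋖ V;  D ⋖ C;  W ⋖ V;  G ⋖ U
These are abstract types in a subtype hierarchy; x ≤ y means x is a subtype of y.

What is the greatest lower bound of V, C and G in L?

D

Common lower bounds of {V, C, G}: B, D.
The greatest among these is D.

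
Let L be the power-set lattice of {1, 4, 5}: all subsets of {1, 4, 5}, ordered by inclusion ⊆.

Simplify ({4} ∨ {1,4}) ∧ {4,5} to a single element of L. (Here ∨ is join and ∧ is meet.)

{4} ∨ {1,4} = {1,4}
{1,4} ∧ {4,5} = {4}

{4}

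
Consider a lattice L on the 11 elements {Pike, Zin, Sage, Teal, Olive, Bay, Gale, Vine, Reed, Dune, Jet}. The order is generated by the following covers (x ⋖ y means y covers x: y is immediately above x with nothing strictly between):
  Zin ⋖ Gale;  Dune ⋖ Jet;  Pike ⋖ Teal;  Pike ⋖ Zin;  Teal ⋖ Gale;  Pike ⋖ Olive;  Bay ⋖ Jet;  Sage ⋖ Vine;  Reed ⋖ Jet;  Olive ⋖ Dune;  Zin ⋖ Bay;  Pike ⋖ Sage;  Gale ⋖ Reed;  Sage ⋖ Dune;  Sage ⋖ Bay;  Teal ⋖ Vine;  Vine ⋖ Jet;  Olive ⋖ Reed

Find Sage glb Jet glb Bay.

Common lower bounds of {Sage, Jet, Bay}: Pike, Sage.
The greatest among these is Sage.

Sage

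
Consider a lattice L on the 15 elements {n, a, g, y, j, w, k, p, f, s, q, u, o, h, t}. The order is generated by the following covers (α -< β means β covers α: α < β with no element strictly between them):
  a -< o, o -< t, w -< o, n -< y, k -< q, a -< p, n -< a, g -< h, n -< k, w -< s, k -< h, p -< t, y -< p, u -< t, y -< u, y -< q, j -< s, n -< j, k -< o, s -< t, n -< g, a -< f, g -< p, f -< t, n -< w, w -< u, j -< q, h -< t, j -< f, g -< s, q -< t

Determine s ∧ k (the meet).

n

Common lower bounds of {s, k}: n.
The greatest among these is n.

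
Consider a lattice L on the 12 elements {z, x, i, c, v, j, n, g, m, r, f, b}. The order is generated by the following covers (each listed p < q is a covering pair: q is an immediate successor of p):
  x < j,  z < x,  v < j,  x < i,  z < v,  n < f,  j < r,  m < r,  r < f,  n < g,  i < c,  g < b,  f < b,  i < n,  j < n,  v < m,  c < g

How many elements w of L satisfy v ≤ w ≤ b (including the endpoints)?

The interval [v, b] = {b, f, g, j, m, n, r, v}, which has 8 elements.

8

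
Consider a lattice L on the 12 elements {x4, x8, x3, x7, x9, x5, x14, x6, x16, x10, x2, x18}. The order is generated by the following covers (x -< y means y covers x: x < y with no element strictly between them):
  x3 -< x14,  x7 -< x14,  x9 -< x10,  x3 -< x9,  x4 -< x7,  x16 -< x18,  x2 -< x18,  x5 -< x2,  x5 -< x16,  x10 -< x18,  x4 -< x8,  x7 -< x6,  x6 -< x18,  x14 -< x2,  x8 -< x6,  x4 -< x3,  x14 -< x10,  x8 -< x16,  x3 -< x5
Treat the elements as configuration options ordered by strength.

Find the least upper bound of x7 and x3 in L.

x14

Common upper bounds of {x7, x3}: x10, x14, x18, x2.
The least among these is x14.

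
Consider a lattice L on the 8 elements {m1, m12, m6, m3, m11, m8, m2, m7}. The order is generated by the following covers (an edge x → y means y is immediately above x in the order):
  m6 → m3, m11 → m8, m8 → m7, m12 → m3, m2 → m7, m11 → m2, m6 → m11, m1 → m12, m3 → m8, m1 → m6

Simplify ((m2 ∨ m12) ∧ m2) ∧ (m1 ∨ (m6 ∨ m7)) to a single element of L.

m2

m2 ∨ m12 = m7
m7 ∧ m2 = m2
m6 ∨ m7 = m7
m1 ∨ m7 = m7
m2 ∧ m7 = m2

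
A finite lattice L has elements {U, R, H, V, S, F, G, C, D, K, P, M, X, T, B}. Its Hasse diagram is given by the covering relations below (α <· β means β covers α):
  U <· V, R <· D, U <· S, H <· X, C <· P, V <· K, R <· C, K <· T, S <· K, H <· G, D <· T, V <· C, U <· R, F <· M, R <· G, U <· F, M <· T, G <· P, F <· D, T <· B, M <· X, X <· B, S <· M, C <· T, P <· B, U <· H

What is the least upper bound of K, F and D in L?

Common upper bounds of {K, F, D}: B, T.
The least among these is T.

T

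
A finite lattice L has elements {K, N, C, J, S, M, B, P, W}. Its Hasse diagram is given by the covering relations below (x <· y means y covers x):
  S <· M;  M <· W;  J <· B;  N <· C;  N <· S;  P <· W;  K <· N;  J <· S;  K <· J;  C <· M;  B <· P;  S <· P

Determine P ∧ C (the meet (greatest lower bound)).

Common lower bounds of {P, C}: K, N.
The greatest among these is N.

N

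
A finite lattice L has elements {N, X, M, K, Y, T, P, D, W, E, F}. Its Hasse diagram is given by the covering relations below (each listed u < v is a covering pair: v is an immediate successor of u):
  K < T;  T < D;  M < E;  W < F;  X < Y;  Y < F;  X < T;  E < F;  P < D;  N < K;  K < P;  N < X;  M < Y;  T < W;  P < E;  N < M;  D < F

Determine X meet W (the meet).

Common lower bounds of {X, W}: N, X.
The greatest among these is X.

X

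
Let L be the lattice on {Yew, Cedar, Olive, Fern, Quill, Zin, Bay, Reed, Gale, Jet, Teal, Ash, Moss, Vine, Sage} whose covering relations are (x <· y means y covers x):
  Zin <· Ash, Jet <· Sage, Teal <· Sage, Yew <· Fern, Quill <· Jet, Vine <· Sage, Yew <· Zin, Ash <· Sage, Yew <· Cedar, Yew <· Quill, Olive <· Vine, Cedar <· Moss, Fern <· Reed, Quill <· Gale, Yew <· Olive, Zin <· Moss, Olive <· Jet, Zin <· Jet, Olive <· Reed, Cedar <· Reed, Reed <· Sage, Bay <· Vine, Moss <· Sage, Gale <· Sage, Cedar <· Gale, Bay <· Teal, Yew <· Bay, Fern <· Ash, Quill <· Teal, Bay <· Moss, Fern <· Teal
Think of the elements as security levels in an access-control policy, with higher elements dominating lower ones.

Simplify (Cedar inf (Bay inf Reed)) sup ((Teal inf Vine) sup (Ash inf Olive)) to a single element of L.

Bay ∧ Reed = Yew
Cedar ∧ Yew = Yew
Teal ∧ Vine = Bay
Ash ∧ Olive = Yew
Bay ∨ Yew = Bay
Yew ∨ Bay = Bay

Bay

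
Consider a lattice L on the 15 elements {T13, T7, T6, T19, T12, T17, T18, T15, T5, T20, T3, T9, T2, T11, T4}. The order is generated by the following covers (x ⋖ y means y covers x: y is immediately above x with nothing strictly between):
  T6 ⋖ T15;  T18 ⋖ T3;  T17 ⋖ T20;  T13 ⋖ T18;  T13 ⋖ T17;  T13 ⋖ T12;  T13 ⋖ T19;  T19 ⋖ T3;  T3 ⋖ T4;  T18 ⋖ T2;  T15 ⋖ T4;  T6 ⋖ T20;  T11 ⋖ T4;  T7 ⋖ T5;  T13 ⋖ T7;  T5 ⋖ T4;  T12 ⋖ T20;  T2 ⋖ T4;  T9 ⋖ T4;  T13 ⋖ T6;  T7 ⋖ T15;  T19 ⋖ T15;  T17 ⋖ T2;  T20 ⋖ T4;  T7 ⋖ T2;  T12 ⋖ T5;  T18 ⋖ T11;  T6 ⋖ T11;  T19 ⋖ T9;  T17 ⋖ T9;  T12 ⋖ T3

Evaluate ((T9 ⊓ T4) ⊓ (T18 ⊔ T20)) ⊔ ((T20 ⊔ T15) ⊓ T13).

T9 ∧ T4 = T9
T18 ∨ T20 = T4
T9 ∧ T4 = T9
T20 ∨ T15 = T4
T4 ∧ T13 = T13
T9 ∨ T13 = T9

T9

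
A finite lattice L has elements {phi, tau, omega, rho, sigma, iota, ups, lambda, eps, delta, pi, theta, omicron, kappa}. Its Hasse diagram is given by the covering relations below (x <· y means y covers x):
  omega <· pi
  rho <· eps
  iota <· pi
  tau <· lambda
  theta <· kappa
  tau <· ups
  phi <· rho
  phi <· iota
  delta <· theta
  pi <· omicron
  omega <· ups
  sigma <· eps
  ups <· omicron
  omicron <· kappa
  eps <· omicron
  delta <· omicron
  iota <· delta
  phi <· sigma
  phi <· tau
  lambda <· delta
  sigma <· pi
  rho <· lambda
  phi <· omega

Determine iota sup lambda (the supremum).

Common upper bounds of {iota, lambda}: delta, kappa, omicron, theta.
The least among these is delta.

delta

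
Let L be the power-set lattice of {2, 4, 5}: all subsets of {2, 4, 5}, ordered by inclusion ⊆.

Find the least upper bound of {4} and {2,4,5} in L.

Under ⊆, join is union: {4} ∪ {2,4,5} = {2,4,5}.

{2,4,5}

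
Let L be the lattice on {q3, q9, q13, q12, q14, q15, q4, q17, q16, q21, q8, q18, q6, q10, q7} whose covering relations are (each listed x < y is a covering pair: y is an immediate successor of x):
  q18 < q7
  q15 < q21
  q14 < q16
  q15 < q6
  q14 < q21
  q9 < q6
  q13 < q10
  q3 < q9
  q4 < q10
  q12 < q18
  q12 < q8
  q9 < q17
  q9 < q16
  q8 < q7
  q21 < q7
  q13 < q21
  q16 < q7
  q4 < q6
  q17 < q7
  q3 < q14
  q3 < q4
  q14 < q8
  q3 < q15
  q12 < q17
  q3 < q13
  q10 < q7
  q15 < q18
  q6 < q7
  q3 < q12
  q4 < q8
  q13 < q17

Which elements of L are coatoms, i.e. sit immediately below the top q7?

The coatoms are exactly the elements covered by q7: q10, q16, q17, q18, q21, q6, q8.

q10, q16, q17, q18, q21, q6, q8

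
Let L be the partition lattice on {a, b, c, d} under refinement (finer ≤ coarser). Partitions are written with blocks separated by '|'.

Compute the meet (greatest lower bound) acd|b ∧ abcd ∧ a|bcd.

a|b|cd

Common lower bounds of {acd|b, abcd, a|bcd}: a|b|cd, a|b|c|d.
The greatest among these is a|b|cd.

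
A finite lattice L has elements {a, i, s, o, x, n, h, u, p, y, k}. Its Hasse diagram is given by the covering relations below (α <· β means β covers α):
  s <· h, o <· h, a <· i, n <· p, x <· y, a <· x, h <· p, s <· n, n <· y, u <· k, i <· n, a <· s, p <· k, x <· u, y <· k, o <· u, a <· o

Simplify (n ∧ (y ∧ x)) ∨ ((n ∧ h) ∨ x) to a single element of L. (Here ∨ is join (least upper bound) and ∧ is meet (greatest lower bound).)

y

y ∧ x = x
n ∧ x = a
n ∧ h = s
s ∨ x = y
a ∨ y = y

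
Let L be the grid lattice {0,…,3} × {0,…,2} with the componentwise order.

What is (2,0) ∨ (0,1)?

(2,1)

In a product of chains, the join is componentwise max, giving (2,1).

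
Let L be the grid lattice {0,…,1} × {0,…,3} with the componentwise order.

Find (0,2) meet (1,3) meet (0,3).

In a product of chains, the meet is componentwise min, giving (0,2).

(0,2)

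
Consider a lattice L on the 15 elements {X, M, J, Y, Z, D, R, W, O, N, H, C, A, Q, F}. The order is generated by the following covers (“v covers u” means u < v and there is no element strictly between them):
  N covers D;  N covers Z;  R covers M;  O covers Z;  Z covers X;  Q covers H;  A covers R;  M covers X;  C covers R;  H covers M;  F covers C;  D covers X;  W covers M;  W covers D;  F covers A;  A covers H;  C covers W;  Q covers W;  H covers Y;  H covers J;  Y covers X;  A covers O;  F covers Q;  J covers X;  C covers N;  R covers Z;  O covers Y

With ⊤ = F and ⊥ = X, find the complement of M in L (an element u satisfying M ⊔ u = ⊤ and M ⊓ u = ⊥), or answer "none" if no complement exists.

For every candidate u, either M ∨ u ≠ F or M ∧ u ≠ X; no complement exists.

none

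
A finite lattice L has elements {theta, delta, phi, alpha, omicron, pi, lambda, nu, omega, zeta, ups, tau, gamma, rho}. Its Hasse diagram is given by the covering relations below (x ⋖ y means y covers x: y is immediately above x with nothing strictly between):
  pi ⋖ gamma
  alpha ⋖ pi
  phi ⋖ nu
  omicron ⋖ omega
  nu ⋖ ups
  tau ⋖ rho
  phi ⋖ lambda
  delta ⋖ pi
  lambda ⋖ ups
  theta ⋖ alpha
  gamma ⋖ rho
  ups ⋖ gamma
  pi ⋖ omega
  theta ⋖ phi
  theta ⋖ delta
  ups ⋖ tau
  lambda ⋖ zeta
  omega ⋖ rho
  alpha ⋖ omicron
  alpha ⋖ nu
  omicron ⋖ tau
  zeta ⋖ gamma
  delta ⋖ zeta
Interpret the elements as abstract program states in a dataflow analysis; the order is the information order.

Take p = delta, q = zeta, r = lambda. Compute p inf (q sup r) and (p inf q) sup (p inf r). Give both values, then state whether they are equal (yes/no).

q sup r = zeta, so p inf (q sup r) = delta inf zeta = delta.
p inf q = delta and p inf r = theta, so (p inf q) sup (p inf r) = delta sup theta = delta.
Equal: yes.

delta; delta; yes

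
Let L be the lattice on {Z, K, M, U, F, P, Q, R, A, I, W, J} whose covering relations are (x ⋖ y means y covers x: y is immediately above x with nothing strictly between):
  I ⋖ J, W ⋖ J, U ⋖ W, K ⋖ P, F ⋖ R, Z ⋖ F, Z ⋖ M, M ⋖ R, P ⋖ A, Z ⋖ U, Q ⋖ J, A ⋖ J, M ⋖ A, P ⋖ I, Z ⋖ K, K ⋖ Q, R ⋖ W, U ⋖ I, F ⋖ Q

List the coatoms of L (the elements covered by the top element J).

A, I, Q, W

The coatoms are exactly the elements covered by J: A, I, Q, W.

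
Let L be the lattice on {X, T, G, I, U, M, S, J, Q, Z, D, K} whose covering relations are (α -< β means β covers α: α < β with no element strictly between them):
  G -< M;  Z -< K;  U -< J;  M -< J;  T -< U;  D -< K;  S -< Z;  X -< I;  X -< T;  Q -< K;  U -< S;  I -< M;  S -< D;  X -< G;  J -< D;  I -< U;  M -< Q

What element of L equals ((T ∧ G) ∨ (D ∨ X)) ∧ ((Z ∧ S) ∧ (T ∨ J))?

T ∧ G = X
D ∨ X = D
X ∨ D = D
Z ∧ S = S
T ∨ J = J
S ∧ J = U
D ∧ U = U

U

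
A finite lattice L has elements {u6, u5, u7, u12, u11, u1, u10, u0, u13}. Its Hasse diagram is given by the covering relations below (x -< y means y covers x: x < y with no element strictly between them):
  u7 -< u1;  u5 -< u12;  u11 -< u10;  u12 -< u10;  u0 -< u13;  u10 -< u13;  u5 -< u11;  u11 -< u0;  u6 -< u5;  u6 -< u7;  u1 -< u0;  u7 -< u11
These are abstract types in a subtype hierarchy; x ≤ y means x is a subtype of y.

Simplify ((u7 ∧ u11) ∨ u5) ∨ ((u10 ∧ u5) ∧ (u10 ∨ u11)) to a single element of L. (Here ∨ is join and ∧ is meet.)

u11

u7 ∧ u11 = u7
u7 ∨ u5 = u11
u10 ∧ u5 = u5
u10 ∨ u11 = u10
u5 ∧ u10 = u5
u11 ∨ u5 = u11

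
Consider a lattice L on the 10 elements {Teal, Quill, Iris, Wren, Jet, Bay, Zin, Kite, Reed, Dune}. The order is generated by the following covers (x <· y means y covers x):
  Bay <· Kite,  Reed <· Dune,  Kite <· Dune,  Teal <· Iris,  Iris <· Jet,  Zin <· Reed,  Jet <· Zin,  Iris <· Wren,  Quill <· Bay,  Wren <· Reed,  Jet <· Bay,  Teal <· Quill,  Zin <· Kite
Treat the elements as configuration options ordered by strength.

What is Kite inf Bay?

Common lower bounds of {Kite, Bay}: Bay, Iris, Jet, Quill, Teal.
The greatest among these is Bay.

Bay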